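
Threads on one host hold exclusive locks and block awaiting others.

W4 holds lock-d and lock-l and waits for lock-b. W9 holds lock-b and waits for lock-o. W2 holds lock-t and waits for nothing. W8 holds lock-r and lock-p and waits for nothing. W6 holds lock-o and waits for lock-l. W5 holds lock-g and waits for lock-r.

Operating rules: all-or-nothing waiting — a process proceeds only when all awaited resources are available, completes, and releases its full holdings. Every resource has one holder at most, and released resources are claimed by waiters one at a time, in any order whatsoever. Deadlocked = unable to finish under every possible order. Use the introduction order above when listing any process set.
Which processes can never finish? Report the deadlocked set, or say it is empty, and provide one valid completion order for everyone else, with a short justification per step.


Deadlocked set: W4, W9 and W6.
Key observation: the wait chain closes on itself along W4 -> W9 -> W6 -> W4; no other process is dragged down with it.
A valid finishing order for the others: W8, W2, W5.
Step-by-step check:
  W8: no waits; runs immediately, freeing lock-r and lock-p
  W2: no waits; runs immediately, freeing lock-t
  W5: everything it awaited (lock-r) is free; runs, freeing lock-g


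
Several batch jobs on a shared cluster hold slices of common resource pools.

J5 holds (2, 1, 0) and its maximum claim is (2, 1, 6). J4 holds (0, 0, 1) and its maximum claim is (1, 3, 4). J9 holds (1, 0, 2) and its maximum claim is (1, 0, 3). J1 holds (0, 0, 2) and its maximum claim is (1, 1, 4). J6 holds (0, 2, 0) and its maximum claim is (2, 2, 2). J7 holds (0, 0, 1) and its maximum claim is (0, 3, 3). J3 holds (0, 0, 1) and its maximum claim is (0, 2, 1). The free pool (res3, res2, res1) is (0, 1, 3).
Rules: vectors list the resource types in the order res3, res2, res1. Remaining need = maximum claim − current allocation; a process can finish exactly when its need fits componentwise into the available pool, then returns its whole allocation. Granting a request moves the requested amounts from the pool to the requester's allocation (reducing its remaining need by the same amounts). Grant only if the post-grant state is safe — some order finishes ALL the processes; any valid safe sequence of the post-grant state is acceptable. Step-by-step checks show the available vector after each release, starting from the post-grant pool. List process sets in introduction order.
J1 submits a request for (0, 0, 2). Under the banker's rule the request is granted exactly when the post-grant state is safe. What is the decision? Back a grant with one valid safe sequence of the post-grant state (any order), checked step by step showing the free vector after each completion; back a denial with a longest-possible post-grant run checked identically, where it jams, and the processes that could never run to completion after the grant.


GRANT: granting preserves safety; a valid post-grant sequence is J9, J1, J5, J6, J4, J3, J7.
Key observation: with (0, 1, 1) left after the transfer, J9 can run at once — the state stays safe.
Check on the post-grant state, step by step:
  pool = (0, 1, 1)
  J9: need (0, 0, 1) fits (0, 1, 1); releases (1, 0, 2), pool now (1, 1, 3)
  J1: need (1, 1, 0) fits (1, 1, 3); releases (0, 0, 4), pool now (1, 1, 7)
  J5: need (0, 0, 6) fits (1, 1, 7); releases (2, 1, 0), pool now (3, 2, 7)
  J6: need (2, 0, 2) fits (3, 2, 7); releases (0, 2, 0), pool now (3, 4, 7)
  J4: need (1, 3, 3) fits (3, 4, 7); releases (0, 0, 1), pool now (3, 4, 8)
  J3: need (0, 2, 0) fits (3, 4, 8); releases (0, 0, 1), pool now (3, 4, 9)
  J7: need (0, 3, 2) fits (3, 4, 9); releases (0, 0, 1), pool now (3, 4, 10)


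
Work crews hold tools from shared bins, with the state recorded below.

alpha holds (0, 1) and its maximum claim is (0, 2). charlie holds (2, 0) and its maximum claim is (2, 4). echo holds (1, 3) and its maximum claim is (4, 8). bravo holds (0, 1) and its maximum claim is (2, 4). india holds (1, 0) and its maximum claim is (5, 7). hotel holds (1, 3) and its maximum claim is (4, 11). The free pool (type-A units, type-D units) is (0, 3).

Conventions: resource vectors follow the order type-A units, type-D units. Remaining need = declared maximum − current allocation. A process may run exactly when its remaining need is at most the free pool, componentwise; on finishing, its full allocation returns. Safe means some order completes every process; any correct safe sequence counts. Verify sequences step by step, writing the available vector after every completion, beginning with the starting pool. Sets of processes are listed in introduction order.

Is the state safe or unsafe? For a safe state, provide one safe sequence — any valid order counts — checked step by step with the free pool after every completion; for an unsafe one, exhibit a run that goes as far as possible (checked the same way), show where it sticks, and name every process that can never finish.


UNSAFE — no complete ordering exists.
Key observation: no order helps: past alpha, charlie, bravo, the free pool tops out at (2, 5), below what each blocked process needs in type-A units.
A maximal execution: alpha, charlie, bravo — then nothing else fits. Verifying each step:
  pool = (0, 3)
  alpha needs (0, 1) <= (0, 3) -> finishes; pool += (0, 1) = (0, 4)
  charlie needs (0, 4) <= (0, 4) -> finishes; pool += (2, 0) = (2, 4)
  bravo needs (2, 3) <= (2, 4) -> finishes; pool += (0, 1) = (2, 5)
  blocked: echo wants (3, 5), pool (2, 5) — not enough type-A units
  blocked: india wants (4, 7), pool (2, 5) — not enough type-A units and type-D units
  blocked: hotel wants (3, 8), pool (2, 5) — not enough type-A units and type-D units
Never able to finish: echo, india and hotel.


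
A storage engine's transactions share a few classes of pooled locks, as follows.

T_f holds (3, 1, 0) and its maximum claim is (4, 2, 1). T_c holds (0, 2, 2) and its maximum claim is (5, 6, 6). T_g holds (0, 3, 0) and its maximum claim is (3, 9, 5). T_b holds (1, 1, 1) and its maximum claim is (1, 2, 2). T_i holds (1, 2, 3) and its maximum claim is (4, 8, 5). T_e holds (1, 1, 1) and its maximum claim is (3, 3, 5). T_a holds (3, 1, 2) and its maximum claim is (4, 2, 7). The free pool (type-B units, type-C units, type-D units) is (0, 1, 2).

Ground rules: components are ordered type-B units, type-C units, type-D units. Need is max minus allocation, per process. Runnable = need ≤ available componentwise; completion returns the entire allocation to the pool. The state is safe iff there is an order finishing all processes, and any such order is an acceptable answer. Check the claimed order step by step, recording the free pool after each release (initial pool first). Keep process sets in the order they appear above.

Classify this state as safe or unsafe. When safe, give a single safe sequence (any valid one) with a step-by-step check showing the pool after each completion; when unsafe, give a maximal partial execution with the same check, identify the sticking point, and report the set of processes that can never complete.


UNSAFE — no complete ordering exists.
Key observation: after T_b, T_f the pool peaks at (4, 3, 3), and each blocked process is short somewhere: T_c on type-B units, type-C units, type-D units; T_g on type-C units, type-D units; T_i on type-C units; T_e on type-D units; T_a on type-D units.
A maximal execution: T_b, T_f — then nothing else fits. Verifying each step:
  pool = (0, 1, 2)
  T_b: need (0, 1, 1) fits (0, 1, 2); releases (1, 1, 1), pool now (1, 2, 3)
  T_f: need (1, 1, 1) fits (1, 2, 3); releases (3, 1, 0), pool now (4, 3, 3)
  blocked: T_c wants (5, 4, 4), pool (4, 3, 3) — not enough type-B units, type-C units and type-D units
  blocked: T_g wants (3, 6, 5), pool (4, 3, 3) — not enough type-C units and type-D units
  blocked: T_i wants (3, 6, 2), pool (4, 3, 3) — not enough type-C units
  blocked: T_e wants (2, 2, 4), pool (4, 3, 3) — not enough type-D units
  blocked: T_a wants (1, 1, 5), pool (4, 3, 3) — not enough type-D units
Processes that can never finish: T_c, T_g, T_i, T_e and T_a.


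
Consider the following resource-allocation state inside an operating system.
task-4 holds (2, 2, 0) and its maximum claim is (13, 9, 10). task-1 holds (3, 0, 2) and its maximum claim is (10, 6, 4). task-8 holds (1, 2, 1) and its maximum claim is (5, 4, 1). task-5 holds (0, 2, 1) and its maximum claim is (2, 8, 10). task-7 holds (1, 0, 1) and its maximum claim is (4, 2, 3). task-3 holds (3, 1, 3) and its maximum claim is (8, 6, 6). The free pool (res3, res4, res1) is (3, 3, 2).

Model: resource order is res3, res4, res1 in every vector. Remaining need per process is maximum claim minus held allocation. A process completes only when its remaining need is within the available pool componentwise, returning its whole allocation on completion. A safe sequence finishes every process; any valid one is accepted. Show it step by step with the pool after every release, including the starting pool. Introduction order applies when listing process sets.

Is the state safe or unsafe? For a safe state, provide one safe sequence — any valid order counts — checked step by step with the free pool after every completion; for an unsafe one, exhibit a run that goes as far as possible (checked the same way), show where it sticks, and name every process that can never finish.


SAFE — a valid safe sequence is task-7, task-8, task-3, task-1, task-5, task-4.
Key observation: the order's first zero-slack moment is task-7 ((3, 2, 2) needed, (3, 3, 2) free — a requested resource with nothing to spare).
Step-by-step check:
  pool = (3, 3, 2)
  task-7: need (3, 2, 2) fits (3, 3, 2); releases (1, 0, 1), pool now (4, 3, 3)
  task-8: need (4, 2, 0) fits (4, 3, 3); releases (1, 2, 1), pool now (5, 5, 4)
  task-3: need (5, 5, 3) fits (5, 5, 4); releases (3, 1, 3), pool now (8, 6, 7)
  task-1: need (7, 6, 2) fits (8, 6, 7); releases (3, 0, 2), pool now (11, 6, 9)
  task-5: need (2, 6, 9) fits (11, 6, 9); releases (0, 2, 1), pool now (11, 8, 10)
  task-4: need (11, 7, 10) fits (11, 8, 10); releases (2, 2, 0), pool now (13, 10, 10)


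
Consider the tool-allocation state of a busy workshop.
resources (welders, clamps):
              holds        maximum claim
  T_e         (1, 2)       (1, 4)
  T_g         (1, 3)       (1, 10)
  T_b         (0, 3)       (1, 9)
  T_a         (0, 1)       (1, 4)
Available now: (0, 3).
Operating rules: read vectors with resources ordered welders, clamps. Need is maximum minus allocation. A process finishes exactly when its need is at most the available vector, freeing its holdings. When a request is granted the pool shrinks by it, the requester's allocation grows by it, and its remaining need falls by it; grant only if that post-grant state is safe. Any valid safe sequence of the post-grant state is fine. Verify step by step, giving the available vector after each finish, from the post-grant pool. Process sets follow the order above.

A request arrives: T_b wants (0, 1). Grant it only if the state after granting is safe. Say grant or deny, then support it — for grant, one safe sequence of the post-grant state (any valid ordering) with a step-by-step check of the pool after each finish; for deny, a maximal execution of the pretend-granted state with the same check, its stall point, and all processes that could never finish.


GRANT: granting preserves safety; a valid post-grant sequence is T_e, T_a, T_b, T_g.
Key observation: after the grant the pool drops to (0, 2), which still lets T_e finish first and unwind the rest.
Step-by-step check of the post-grant state:
  pool = (0, 2)
  T_e needs (0, 2) <= (0, 2) -> finishes; pool += (1, 2) = (1, 4)
  T_a needs (1, 3) <= (1, 4) -> finishes; pool += (0, 1) = (1, 5)
  T_b needs (1, 5) <= (1, 5) -> finishes; pool += (0, 4) = (1, 9)
  T_g needs (0, 7) <= (1, 9) -> finishes; pool += (1, 3) = (2, 12)


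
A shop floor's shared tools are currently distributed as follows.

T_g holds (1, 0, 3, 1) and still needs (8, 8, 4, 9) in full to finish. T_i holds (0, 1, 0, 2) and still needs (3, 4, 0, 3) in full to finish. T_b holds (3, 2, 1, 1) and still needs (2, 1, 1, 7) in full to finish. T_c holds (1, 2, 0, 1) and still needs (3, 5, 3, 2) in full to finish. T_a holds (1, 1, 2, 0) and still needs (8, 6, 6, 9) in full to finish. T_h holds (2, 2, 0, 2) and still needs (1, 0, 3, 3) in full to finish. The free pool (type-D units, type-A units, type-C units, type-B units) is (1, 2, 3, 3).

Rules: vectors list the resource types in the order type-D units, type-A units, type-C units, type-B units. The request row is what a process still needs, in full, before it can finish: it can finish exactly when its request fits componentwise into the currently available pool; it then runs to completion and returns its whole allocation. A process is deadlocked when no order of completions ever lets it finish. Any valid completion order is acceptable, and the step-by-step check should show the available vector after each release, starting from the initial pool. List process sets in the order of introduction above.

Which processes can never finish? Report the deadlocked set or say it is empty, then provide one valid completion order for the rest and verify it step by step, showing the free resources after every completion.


Deadlocked set: T_g and T_a.
Key observation: once T_h, T_i, T_c, T_b finish, the pool peaks at (7, 9, 4, 9) — and every remaining process still needs more type-D units than that.
A valid finishing order for the others: T_h, T_i, T_c, T_b. Check, step by step:
  pool = (1, 2, 3, 3)
  run T_h (needs (1, 0, 3, 3), free (1, 2, 3, 3)); after release of (2, 2, 0, 2) the pool is (3, 4, 3, 5)
  run T_i (needs (3, 4, 0, 3), free (3, 4, 3, 5)); after release of (0, 1, 0, 2) the pool is (3, 5, 3, 7)
  run T_c (needs (3, 5, 3, 2), free (3, 5, 3, 7)); after release of (1, 2, 0, 1) the pool is (4, 7, 3, 8)
  run T_b (needs (2, 1, 1, 7), free (4, 7, 3, 8)); after release of (3, 2, 1, 1) the pool is (7, 9, 4, 9)
None of the blocked processes ever fits:
  blocked: T_g wants (8, 8, 4, 9), pool (7, 9, 4, 9) — not enough type-D units
  blocked: T_a wants (8, 6, 6, 9), pool (7, 9, 4, 9) — not enough type-D units and type-C units


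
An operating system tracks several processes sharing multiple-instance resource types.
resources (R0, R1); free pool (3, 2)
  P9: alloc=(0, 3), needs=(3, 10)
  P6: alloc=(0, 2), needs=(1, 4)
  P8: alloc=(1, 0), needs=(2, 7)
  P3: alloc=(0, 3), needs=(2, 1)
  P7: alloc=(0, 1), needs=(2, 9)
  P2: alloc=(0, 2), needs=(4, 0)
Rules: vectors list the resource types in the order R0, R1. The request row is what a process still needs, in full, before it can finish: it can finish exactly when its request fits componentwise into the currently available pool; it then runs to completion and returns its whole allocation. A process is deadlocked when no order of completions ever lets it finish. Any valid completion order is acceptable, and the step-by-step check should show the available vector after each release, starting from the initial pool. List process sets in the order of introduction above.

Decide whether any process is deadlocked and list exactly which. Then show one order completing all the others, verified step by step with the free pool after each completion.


The deadlocked set is empty.
Key observation: P3 leads a chain of completions in which each release enables another process.
A valid finishing order for the others: P3, P6, P8, P2, P7, P9. Check, step by step:
  pool = (3, 2)
  run P3 (needs (2, 1), free (3, 2)); after release of (0, 3) the pool is (3, 5)
  run P6 (needs (1, 4), free (3, 5)); after release of (0, 2) the pool is (3, 7)
  run P8 (needs (2, 7), free (3, 7)); after release of (1, 0) the pool is (4, 7)
  run P2 (needs (4, 0), free (4, 7)); after release of (0, 2) the pool is (4, 9)
  run P7 (needs (2, 9), free (4, 9)); after release of (0, 1) the pool is (4, 10)
  run P9 (needs (3, 10), free (4, 10)); after release of (0, 3) the pool is (4, 13)


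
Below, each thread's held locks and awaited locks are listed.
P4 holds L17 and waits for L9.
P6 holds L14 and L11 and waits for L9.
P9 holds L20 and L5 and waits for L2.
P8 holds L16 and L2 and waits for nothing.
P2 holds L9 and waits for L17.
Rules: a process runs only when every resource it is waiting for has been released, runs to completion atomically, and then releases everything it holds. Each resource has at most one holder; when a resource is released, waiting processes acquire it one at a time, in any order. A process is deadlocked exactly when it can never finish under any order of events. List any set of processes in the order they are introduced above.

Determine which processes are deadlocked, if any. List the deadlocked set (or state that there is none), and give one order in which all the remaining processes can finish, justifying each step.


Deadlocked: P4, P6 and P2.
Key observation: the loop P4 -> P2 -> P4 blocks itself forever; P6 waits into the deadlock from upstream.
A valid finishing order for the others: P8, P9.
Check, step by step:
  P8: no waits; runs immediately, freeing L16 and L2
  P9 waits on L2 — all released -> runs and releases L20 and L5


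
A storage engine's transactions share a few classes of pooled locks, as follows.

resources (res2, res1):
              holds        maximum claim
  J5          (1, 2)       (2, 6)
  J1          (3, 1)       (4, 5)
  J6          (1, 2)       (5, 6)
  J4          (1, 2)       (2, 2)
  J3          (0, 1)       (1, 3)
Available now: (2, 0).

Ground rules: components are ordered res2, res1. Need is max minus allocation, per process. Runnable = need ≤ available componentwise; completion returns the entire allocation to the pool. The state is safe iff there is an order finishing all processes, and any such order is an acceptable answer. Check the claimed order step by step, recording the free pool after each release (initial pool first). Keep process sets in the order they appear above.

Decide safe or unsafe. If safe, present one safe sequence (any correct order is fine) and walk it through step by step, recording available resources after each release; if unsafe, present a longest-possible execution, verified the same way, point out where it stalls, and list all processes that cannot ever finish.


The state is UNSAFE.
Key observation: once J4, J3 finish, the pool peaks at (3, 3) — and every remaining process still needs more res1 than that.
A maximal execution: J4, J3 — then nothing else fits. Step-by-step check:
  pool = (2, 0)
  J4 needs (1, 0) <= (2, 0) -> finishes; pool += (1, 2) = (3, 2)
  J3 needs (1, 2) <= (3, 2) -> finishes; pool += (0, 1) = (3, 3)
  J5 still needs (1, 4) but only (3, 3) is free — short on res1
  J1 still needs (1, 4) but only (3, 3) is free — short on res1
  J6 still needs (4, 4) but only (3, 3) is free — short on res2 and res1
Processes that can never finish: J5, J1 and J6.


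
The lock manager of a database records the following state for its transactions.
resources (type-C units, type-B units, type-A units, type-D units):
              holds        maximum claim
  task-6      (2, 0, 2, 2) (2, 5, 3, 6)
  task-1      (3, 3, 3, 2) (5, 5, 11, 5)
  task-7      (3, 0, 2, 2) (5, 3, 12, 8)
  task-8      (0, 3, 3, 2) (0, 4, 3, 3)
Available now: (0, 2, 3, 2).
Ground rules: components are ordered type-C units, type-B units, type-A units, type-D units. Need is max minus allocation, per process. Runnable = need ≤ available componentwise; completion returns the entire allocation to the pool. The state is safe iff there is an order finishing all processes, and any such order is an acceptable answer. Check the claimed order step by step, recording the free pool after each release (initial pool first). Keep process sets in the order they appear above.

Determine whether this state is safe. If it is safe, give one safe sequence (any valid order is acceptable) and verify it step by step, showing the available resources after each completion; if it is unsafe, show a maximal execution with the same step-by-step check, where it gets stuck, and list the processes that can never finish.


The state is SAFE; one workable sequence: task-8, task-6, task-1, task-7.
Key observation: task-6 is the earliest step where a requested resource binds exactly: need (0, 5, 1, 4), pool (0, 5, 6, 4) at its turn.
Step-by-step check:
  pool = (0, 2, 3, 2)
  run task-8 (needs (0, 1, 0, 1), free (0, 2, 3, 2)); after release of (0, 3, 3, 2) the pool is (0, 5, 6, 4)
  run task-6 (needs (0, 5, 1, 4), free (0, 5, 6, 4)); after release of (2, 0, 2, 2) the pool is (2, 5, 8, 6)
  run task-1 (needs (2, 2, 8, 3), free (2, 5, 8, 6)); after release of (3, 3, 3, 2) the pool is (5, 8, 11, 8)
  run task-7 (needs (2, 3, 10, 6), free (5, 8, 11, 8)); after release of (3, 0, 2, 2) the pool is (8, 8, 13, 10)


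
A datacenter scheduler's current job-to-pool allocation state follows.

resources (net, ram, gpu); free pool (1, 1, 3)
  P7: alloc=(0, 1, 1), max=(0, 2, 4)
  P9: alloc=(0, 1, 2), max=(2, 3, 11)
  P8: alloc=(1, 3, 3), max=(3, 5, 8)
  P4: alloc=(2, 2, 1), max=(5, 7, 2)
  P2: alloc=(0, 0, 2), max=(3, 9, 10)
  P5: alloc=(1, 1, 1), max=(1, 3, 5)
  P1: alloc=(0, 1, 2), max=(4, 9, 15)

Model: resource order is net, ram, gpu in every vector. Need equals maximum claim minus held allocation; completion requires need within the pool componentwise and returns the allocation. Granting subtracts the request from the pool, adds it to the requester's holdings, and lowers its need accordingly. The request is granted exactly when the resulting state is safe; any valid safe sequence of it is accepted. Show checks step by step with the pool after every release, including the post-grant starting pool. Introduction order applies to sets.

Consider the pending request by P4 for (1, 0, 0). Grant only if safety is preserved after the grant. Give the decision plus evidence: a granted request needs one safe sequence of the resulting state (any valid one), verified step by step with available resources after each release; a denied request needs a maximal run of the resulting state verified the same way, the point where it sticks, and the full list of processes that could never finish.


DENY. Granting would leave the state unsafe.
Key observation: once P7, P5 finish, the pool peaks at (1, 3, 5) — and every remaining process still needs more net than that.
On the post-grant state, P7, P5 is a maximal run — nothing extends it. Walking it through:
  pool = (0, 1, 3)
  run P7 (needs (0, 1, 3), free (0, 1, 3)); after release of (0, 1, 1) the pool is (0, 2, 4)
  run P5 (needs (0, 2, 4), free (0, 2, 4)); after release of (1, 1, 1) the pool is (1, 3, 5)
  P9 still needs (2, 2, 9) but only (1, 3, 5) is free — short on net and gpu
  P8 still needs (2, 2, 5) but only (1, 3, 5) is free — short on net
  P4 still needs (2, 5, 1) but only (1, 3, 5) is free — short on net and ram
  P2 still needs (3, 9, 8) but only (1, 3, 5) is free — short on net, ram and gpu
  P1 still needs (4, 8, 13) but only (1, 3, 5) is free — short on net, ram and gpu
Had the request been granted, P9, P8, P4, P2 and P1 could never finish.


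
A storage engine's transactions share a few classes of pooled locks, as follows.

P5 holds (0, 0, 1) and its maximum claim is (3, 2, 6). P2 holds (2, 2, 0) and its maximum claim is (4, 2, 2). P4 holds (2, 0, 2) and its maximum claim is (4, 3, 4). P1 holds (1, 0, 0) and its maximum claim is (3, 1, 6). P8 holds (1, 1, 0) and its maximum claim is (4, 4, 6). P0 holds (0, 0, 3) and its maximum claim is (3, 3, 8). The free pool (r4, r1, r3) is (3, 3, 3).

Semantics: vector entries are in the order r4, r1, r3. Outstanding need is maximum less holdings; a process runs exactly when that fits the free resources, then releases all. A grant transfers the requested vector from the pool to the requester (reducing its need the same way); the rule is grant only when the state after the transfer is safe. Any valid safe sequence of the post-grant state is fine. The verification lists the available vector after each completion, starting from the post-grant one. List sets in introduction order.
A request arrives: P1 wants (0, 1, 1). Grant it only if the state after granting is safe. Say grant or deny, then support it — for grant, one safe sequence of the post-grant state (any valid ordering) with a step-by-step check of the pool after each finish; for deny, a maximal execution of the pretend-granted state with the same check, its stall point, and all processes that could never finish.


DENY — the pretend-granted state is unsafe.
Key observation: the wall is r3: completing P2, P4 brings the pool only to (7, 4, 4), and all the rest need more.
Pretend the grant happened; the run P2, P4 goes as far as possible. Walking it through:
  pool = (3, 2, 2)
  P2: need (2, 0, 2) fits (3, 2, 2); releases (2, 2, 0), pool now (5, 4, 2)
  P4: need (2, 3, 2) fits (5, 4, 2); releases (2, 0, 2), pool now (7, 4, 4)
  P5 still needs (3, 2, 5) but only (7, 4, 4) is free — short on r3
  P1 still needs (2, 0, 5) but only (7, 4, 4) is free — short on r3
  P8 still needs (3, 3, 6) but only (7, 4, 4) is free — short on r3
  P0 still needs (3, 3, 5) but only (7, 4, 4) is free — short on r3
Post-grant, the permanently blocked set is P5, P1, P8 and P0.


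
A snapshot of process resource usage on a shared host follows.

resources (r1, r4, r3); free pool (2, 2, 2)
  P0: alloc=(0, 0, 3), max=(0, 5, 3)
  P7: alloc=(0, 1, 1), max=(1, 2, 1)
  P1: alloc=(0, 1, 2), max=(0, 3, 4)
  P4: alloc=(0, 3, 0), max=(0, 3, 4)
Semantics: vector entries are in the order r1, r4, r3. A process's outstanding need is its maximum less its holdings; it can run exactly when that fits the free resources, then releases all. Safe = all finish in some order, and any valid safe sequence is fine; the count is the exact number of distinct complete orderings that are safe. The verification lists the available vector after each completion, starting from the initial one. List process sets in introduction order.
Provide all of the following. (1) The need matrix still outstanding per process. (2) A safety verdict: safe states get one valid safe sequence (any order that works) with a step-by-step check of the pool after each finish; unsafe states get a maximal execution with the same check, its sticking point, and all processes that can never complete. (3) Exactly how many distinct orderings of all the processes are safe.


(1) Outstanding need per process (order r1, r4, r3):
  P0: (0, 5, 0)
  P7: (1, 1, 0)
  P1: (0, 2, 2)
  P4: (0, 0, 4)
(2) SAFE — a valid safe sequence is P7, P1, P4, P0.
Key observation: nothing binds to the last unit here — the tightest requested-resource margin is 1, first seen at P7 ((1, 1, 0) against (2, 2, 2)).
Verifying each step:
  pool = (2, 2, 2)
  P7 needs (1, 1, 0) <= (2, 2, 2) -> finishes; pool += (0, 1, 1) = (2, 3, 3)
  P1 needs (0, 2, 2) <= (2, 3, 3) -> finishes; pool += (0, 1, 2) = (2, 4, 5)
  P4 needs (0, 0, 4) <= (2, 4, 5) -> finishes; pool += (0, 3, 0) = (2, 7, 5)
  P0 needs (0, 5, 0) <= (2, 7, 5) -> finishes; pool += (0, 0, 3) = (2, 7, 8)
(3) The exact count: 4 of the possible complete orderings are safe sequences.


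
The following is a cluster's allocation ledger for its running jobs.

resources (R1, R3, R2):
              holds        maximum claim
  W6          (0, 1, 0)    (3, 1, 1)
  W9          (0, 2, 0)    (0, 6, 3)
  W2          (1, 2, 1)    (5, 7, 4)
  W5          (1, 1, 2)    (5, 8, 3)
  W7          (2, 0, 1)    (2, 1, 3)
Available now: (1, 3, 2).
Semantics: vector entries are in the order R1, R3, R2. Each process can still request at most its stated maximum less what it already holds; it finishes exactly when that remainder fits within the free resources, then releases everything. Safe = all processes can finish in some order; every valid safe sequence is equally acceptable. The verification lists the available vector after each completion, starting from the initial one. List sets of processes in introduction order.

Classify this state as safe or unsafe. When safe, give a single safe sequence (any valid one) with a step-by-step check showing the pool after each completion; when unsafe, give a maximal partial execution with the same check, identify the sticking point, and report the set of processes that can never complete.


The state is UNSAFE.
Key observation: once W7, W6, W9 finish, the pool peaks at (3, 6, 3) — and every remaining process still needs more R1 than that.
A maximal execution: W7, W6, W9 — then nothing else fits. Walking it through:
  pool = (1, 3, 2)
  W7 needs (0, 1, 2) <= (1, 3, 2) -> finishes; pool += (2, 0, 1) = (3, 3, 3)
  W6 needs (3, 0, 1) <= (3, 3, 3) -> finishes; pool += (0, 1, 0) = (3, 4, 3)
  W9 needs (0, 4, 3) <= (3, 4, 3) -> finishes; pool += (0, 2, 0) = (3, 6, 3)
  W2 still needs (4, 5, 3) but only (3, 6, 3) is free — short on R1
  W5 still needs (4, 7, 1) but only (3, 6, 3) is free — short on R1 and R3
Processes that can never finish: W2 and W5.


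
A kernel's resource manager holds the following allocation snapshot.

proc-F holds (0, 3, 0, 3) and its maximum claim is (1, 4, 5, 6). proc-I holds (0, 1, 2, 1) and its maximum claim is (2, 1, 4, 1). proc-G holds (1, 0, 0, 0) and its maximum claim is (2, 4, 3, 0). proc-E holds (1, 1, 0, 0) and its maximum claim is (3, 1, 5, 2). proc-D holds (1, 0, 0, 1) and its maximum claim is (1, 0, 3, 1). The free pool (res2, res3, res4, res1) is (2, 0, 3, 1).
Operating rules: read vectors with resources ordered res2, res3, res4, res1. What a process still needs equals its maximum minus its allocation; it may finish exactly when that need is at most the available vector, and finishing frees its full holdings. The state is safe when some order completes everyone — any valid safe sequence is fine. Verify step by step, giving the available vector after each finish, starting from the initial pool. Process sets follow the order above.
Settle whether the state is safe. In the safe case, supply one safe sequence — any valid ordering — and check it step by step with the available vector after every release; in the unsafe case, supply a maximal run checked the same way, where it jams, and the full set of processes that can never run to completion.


SAFE. One safe sequence: proc-I, proc-D, proc-F, proc-E, proc-G.
Key observation: proc-I marks the first exact bind of the order: its need (2, 0, 2, 0) fits the free (2, 0, 3, 1) with zero slack on a requested resource.
Step-by-step check:
  pool = (2, 0, 3, 1)
  run proc-I (needs (2, 0, 2, 0), free (2, 0, 3, 1)); after release of (0, 1, 2, 1) the pool is (2, 1, 5, 2)
  run proc-D (needs (0, 0, 3, 0), free (2, 1, 5, 2)); after release of (1, 0, 0, 1) the pool is (3, 1, 5, 3)
  run proc-F (needs (1, 1, 5, 3), free (3, 1, 5, 3)); after release of (0, 3, 0, 3) the pool is (3, 4, 5, 6)
  run proc-E (needs (2, 0, 5, 2), free (3, 4, 5, 6)); after release of (1, 1, 0, 0) the pool is (4, 5, 5, 6)
  run proc-G (needs (1, 4, 3, 0), free (4, 5, 5, 6)); after release of (1, 0, 0, 0) the pool is (5, 5, 5, 6)


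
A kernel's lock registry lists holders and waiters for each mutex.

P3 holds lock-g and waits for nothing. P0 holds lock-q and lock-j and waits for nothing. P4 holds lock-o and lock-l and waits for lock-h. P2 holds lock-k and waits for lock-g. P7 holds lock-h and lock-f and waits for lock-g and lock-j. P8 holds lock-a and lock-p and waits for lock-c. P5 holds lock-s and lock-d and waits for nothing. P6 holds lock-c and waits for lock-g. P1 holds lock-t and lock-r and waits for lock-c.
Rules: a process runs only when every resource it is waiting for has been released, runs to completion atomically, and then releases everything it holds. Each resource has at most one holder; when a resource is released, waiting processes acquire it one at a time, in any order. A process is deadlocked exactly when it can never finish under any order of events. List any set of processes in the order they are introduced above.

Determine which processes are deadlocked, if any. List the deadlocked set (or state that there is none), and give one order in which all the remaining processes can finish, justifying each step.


No process is deadlocked.
Key observation: no waiting chain loops back on itself — every chain ends at a process that waits on nothing, so everyone eventually runs.
One completion order for the rest: P0, P3, P6, P5, P7, P1, P4, P2, P8.
Step-by-step check:
  P0 waits on nothing -> runs at once and releases lock-q and lock-j
  P3 waits on nothing -> runs at once and releases lock-g
  P6 waits on lock-g — all released -> runs and releases lock-c
  P5 waits on nothing -> runs at once and releases lock-s and lock-d
  P7 waits on lock-g and lock-j — all released -> runs and releases lock-h and lock-f
  P1 waits on lock-c — all released -> runs and releases lock-t and lock-r
  P4 waits on lock-h — all released -> runs and releases lock-o and lock-l
  P2 waits on lock-g — all released -> runs and releases lock-k
  P8 waits on lock-c — all released -> runs and releases lock-a and lock-p


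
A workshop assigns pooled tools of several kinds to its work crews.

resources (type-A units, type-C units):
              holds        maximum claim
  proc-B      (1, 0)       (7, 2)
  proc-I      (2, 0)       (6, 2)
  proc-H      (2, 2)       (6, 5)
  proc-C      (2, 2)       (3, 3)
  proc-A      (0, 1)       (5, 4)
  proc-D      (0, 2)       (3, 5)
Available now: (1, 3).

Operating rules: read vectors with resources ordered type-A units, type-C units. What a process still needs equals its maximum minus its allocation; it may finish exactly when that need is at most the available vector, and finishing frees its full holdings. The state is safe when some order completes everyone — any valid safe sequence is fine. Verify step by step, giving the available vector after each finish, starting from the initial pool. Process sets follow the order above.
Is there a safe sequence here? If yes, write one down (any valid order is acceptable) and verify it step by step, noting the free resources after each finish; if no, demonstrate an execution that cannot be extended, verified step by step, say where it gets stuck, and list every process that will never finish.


UNSAFE — no complete ordering exists.
Key observation: after proc-C, proc-D complete, (3, 7) is the best the pool ever gets, yet each leftover process wants more type-A units.
The run proc-C, proc-D cannot be extended any further. Walking it through:
  pool = (1, 3)
  proc-C needs (1, 1) <= (1, 3) -> finishes; pool += (2, 2) = (3, 5)
  proc-D needs (3, 3) <= (3, 5) -> finishes; pool += (0, 2) = (3, 7)
  proc-B still needs (6, 2) but only (3, 7) is free — short on type-A units
  proc-I still needs (4, 2) but only (3, 7) is free — short on type-A units
  proc-H still needs (4, 3) but only (3, 7) is free — short on type-A units
  proc-A still needs (5, 3) but only (3, 7) is free — short on type-A units
Processes that can never finish: proc-B, proc-I, proc-H and proc-A.


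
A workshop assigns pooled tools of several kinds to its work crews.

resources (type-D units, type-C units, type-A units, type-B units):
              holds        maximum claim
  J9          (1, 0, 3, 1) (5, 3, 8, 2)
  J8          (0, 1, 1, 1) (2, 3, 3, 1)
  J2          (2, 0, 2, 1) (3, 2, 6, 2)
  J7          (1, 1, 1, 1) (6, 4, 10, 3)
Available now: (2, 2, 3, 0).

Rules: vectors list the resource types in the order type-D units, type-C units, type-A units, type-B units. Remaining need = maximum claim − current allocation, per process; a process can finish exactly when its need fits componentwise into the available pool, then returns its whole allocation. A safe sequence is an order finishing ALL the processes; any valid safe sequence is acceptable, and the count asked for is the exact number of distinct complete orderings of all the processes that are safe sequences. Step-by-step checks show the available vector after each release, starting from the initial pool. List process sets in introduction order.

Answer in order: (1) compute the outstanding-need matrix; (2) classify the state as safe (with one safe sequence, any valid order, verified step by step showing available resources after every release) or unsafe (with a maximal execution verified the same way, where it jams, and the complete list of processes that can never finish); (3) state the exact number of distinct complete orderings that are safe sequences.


(1) Outstanding need per process (order type-D units, type-C units, type-A units, type-B units):
  J9: (4, 3, 5, 1)
  J8: (2, 2, 2, 0)
  J2: (1, 2, 4, 1)
  J7: (5, 3, 9, 2)
(2) The state is SAFE; one workable sequence: J8, J2, J9, J7.
Key observation: at J8 the run first touches a limit — (2, 2, 2, 0) against (2, 2, 3, 0), exact on a resource it actually requests.
Walking it through:
  pool = (2, 2, 3, 0)
  run J8 (needs (2, 2, 2, 0), free (2, 2, 3, 0)); after release of (0, 1, 1, 1) the pool is (2, 3, 4, 1)
  run J2 (needs (1, 2, 4, 1), free (2, 3, 4, 1)); after release of (2, 0, 2, 1) the pool is (4, 3, 6, 2)
  run J9 (needs (4, 3, 5, 1), free (4, 3, 6, 2)); after release of (1, 0, 3, 1) the pool is (5, 3, 9, 3)
  run J7 (needs (5, 3, 9, 2), free (5, 3, 9, 3)); after release of (1, 1, 1, 1) the pool is (6, 4, 10, 4)
(3) Precisely 1 of the possible complete orderings is a safe sequence.


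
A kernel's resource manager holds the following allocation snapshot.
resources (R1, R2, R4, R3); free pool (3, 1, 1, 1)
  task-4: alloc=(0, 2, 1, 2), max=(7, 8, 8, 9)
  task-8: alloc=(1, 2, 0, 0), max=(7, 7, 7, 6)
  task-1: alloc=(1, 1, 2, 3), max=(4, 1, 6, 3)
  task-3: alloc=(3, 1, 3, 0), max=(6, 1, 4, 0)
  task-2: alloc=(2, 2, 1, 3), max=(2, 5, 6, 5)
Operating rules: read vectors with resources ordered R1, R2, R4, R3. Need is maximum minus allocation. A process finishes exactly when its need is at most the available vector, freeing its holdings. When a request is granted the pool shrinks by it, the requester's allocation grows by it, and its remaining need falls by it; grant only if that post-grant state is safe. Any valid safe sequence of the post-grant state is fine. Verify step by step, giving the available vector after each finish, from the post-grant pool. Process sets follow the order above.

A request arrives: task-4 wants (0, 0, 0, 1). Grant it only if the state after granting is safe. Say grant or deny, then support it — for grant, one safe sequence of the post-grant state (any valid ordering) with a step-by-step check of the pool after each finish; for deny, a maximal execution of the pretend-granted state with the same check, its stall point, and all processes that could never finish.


GRANT. The post-grant state is safe; one safe sequence: task-3, task-1, task-2, task-8, task-4.
Key observation: the transfer keeps a workable pool ((3, 1, 1, 0)); task-3 starts the safe sequence.
Check on the post-grant state, step by step:
  pool = (3, 1, 1, 0)
  task-3: need (3, 0, 1, 0) fits (3, 1, 1, 0); releases (3, 1, 3, 0), pool now (6, 2, 4, 0)
  task-1: need (3, 0, 4, 0) fits (6, 2, 4, 0); releases (1, 1, 2, 3), pool now (7, 3, 6, 3)
  task-2: need (0, 3, 5, 2) fits (7, 3, 6, 3); releases (2, 2, 1, 3), pool now (9, 5, 7, 6)
  task-8: need (6, 5, 7, 6) fits (9, 5, 7, 6); releases (1, 2, 0, 0), pool now (10, 7, 7, 6)
  task-4: need (7, 6, 7, 6) fits (10, 7, 7, 6); releases (0, 2, 1, 3), pool now (10, 9, 8, 9)


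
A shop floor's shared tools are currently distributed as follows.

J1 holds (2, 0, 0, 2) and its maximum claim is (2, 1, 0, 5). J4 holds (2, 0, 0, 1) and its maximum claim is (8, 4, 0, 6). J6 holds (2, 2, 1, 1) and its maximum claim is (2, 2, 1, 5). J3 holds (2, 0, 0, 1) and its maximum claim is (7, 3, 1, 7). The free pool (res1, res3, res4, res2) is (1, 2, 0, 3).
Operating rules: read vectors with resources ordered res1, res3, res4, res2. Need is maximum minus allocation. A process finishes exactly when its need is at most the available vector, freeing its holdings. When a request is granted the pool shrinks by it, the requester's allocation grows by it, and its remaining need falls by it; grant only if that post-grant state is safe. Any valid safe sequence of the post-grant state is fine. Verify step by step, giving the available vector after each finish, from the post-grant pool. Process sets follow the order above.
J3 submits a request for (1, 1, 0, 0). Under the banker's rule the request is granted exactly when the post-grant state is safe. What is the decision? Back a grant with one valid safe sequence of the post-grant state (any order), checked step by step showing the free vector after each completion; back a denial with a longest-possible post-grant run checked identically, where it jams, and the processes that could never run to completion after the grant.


GRANT: granting preserves safety; a valid post-grant sequence is J1, J6, J3, J4.
Key observation: (0, 1, 0, 3) free after granting still covers J1 first, and each release covers the next.
Step-by-step check of the post-grant state:
  pool = (0, 1, 0, 3)
  J1 needs (0, 1, 0, 3) <= (0, 1, 0, 3) -> finishes; pool += (2, 0, 0, 2) = (2, 1, 0, 5)
  J6 needs (0, 0, 0, 4) <= (2, 1, 0, 5) -> finishes; pool += (2, 2, 1, 1) = (4, 3, 1, 6)
  J3 needs (4, 2, 1, 6) <= (4, 3, 1, 6) -> finishes; pool += (3, 1, 0, 1) = (7, 4, 1, 7)
  J4 needs (6, 4, 0, 5) <= (7, 4, 1, 7) -> finishes; pool += (2, 0, 0, 1) = (9, 4, 1, 8)
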